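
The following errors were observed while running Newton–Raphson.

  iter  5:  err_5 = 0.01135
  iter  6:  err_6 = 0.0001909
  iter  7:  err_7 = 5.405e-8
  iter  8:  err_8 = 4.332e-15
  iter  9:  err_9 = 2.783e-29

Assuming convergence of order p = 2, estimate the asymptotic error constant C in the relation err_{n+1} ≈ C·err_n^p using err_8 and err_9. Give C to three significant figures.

1.48

C ≈ err_9 / err_8^2
  = 2.783e-29 / (4.332e-15)^2
  = 2.783e-29 / 1.87662e-29 ≈ 1.483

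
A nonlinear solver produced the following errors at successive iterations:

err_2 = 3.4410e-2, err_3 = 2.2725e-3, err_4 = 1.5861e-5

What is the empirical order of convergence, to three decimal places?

p ≈ ln(err_4/err_3) / ln(err_3/err_2)
  = ln(1.5861e-5/2.2725e-3) / ln(2.2725e-3/3.4410e-2)
  = ln(0.00697954) / ln(0.0660418)
  = -4.964772 / -2.717467 ≈ 1.826985

1.827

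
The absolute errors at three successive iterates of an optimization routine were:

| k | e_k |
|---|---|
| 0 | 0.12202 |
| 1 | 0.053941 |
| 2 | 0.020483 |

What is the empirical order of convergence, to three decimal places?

1.186

p ≈ ln(e_2/e_1) / ln(e_1/e_0)
  = ln(0.020483/0.053941) / ln(0.053941/0.12202)
  = ln(0.37973) / ln(0.442067)
  = -0.968295 / -0.816294 ≈ 1.186209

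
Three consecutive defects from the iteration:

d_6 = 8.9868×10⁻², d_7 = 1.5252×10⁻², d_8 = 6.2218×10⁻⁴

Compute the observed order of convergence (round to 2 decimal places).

p ≈ ln(d_8/d_7) / ln(d_7/d_6)
  = ln(6.2218×10⁻⁴/1.5252×10⁻²) / ln(1.5252×10⁻²/8.9868×10⁻²)
  = ln(0.0407933) / ln(0.169716)
  = -3.19924 / -1.77363 ≈ 1.80378

1.80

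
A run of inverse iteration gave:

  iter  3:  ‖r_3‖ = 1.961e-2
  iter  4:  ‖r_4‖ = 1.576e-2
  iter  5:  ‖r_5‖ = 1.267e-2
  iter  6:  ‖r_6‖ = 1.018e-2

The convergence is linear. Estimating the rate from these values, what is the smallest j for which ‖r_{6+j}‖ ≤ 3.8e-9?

68

Rate ρ ≈ ‖r_6‖/‖r_5‖ = 1.018e-2/1.267e-2 = 0.8035.
After j more steps, ‖r_{6+j}‖ ≈ 1.018e-2·ρ^j; need ρ^j ≤ 3.8e-9/1.018e-2 = 3.73281e-07.
j ≥ ln(3.73281e-07)/ln(0.8035) = -14.8009/-0.21878 = 67.652.
So 68 more iterations are needed.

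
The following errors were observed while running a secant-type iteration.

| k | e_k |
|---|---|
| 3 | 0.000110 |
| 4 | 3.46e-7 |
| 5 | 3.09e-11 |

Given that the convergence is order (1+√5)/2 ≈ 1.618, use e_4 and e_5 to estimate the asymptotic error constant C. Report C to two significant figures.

C ≈ e_5 / e_4^1.618
  = 3.09e-11 / (3.46e-7)^1.618
  = 3.09e-11 / 3.51743e-11 ≈ 0.87848

0.88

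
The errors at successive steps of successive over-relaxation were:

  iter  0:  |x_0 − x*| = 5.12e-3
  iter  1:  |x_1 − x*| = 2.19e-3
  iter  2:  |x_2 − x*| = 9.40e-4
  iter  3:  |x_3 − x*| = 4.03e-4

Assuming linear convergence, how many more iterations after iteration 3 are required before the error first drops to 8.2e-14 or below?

Rate ρ ≈ |x_3 − x*|/|x_2 − x*| = 4.03e-4/9.40e-4 = 0.4287.
After j more steps, |x_{3+j} − x*| ≈ 4.03e-4·ρ^j; need ρ^j ≤ 8.2e-14/4.03e-4 = 2.03474e-10.
j ≥ ln(2.03474e-10)/ln(0.4287) = -22.3155/-0.84700 = 26.347.
So 27 more iterations are needed.

27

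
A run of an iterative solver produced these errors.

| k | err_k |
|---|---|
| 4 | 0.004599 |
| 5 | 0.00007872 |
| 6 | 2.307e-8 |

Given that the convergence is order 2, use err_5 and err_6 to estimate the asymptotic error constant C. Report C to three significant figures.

C ≈ err_6 / err_5^2
  = 2.307e-8 / (0.00007872)^2
  = 2.307e-8 / 6.19684e-09 ≈ 3.7229

3.72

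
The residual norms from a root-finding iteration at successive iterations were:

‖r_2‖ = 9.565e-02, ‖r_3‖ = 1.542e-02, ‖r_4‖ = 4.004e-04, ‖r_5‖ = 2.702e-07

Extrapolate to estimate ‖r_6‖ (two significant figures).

First estimate the order: p ≈ ln(‖r_5‖/‖r_4‖) / ln(‖r_4‖/‖r_3‖) = ln(2.702e-07/4.004e-04)/ln(4.004e-04/1.542e-02) = ln(0.000674825)/ln(0.0259663) ≈ 1.9998.
Then ‖r_6‖ ≈ ‖r_5‖·(‖r_5‖/‖r_4‖)^p = 2.702e-07·(0.000674825)^1.9998 = 2.702e-07·4.56054e-07 ≈ 1.232e-13.

1.2e-13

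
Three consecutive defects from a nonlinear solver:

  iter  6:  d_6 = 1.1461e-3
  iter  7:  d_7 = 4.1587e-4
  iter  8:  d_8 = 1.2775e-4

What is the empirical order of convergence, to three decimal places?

p ≈ ln(d_8/d_7) / ln(d_7/d_6)
  = ln(1.2775e-4/4.1587e-4) / ln(4.1587e-4/1.1461e-3)
  = ln(0.307187) / ln(0.362857)
  = -1.180299 / -1.013746 ≈ 1.164295

1.164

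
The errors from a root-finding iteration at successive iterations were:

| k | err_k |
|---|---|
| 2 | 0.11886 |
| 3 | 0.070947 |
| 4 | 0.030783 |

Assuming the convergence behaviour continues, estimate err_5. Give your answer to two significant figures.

8.0e-3

First estimate the order: p ≈ ln(err_4/err_3) / ln(err_3/err_2) = ln(0.030783/0.070947)/ln(0.070947/0.11886) = ln(0.433887)/ln(0.596896) ≈ 1.6181.
Then err_5 ≈ err_4·(err_4/err_3)^p = 0.030783·(0.433887)^1.6181 = 0.030783·0.258964 ≈ 0.007972.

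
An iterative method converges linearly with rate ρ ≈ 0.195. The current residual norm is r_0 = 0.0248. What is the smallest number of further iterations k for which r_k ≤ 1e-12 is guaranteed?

After k steps, r_k ≈ 0.0248·0.195^k.
Need 0.195^k ≤ 1e-12/0.0248 = 4.03226e-11.
k ≥ ln(4.03226e-11)/ln(0.195) = -23.9341/-1.63476 = 14.641.
Smallest integer k = 15.

15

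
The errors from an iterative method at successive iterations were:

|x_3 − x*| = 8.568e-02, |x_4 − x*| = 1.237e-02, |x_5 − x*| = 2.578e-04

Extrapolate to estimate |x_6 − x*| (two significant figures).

1.1e-7

First estimate the order: p ≈ ln(|x_5 − x*|/|x_4 − x*|) / ln(|x_4 − x*|/|x_3 − x*|) = ln(2.578e-04/1.237e-02)/ln(1.237e-02/8.568e-02) = ln(0.0208407)/ln(0.144374) ≈ 2.0001.
Then |x_6 − x*| ≈ |x_5 − x*|·(|x_5 − x*|/|x_4 − x*|)^p = 2.578e-04·(0.0208407)^2.0001 = 2.578e-04·0.000434167 ≈ 1.119e-07.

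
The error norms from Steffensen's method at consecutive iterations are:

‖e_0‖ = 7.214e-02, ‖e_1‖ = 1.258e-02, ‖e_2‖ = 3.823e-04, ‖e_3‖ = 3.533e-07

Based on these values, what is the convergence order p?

Consecutive ratios: ‖e_3‖/‖e_2‖ = 3.533e-07/3.823e-04 = 0.000924143, ‖e_2‖/‖e_1‖ = 3.823e-04/1.258e-02 = 0.0303895.
p ≈ ln(0.000924143)/ln(0.0303895) = -6.9866/-3.4937 ≈ 2.00.
So the convergence is quadratic (order 2).

2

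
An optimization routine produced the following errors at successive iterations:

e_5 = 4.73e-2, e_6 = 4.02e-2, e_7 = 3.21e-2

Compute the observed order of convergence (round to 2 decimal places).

p ≈ ln(e_7/e_6) / ln(e_6/e_5)
  = ln(3.21e-2/4.02e-2) / ln(4.02e-2/4.73e-2)
  = ln(0.798507) / ln(0.849894)
  = -0.22501 / -0.16264 ≈ 1.38348

1.38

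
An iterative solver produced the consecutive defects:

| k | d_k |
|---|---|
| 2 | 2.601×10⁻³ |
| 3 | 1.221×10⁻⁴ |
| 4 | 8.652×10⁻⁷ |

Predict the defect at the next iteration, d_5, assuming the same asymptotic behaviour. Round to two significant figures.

First estimate the order: p ≈ ln(d_4/d_3) / ln(d_3/d_2) = ln(8.652×10⁻⁷/1.221×10⁻⁴)/ln(1.221×10⁻⁴/2.601×10⁻³) = ln(0.007086)/ln(0.0469435) ≈ 1.6182.
Then d_5 ≈ d_4·(d_4/d_3)^p = 8.652×10⁻⁷·(0.007086)^1.6182 = 8.652×10⁻⁷·0.000332291 ≈ 2.875e-10.

2.9e-10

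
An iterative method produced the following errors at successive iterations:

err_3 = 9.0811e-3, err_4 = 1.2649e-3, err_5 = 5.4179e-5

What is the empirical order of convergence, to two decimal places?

p ≈ ln(err_5/err_4) / ln(err_4/err_3)
  = ln(5.4179e-5/1.2649e-3) / ln(1.2649e-3/9.0811e-3)
  = ln(0.0428326) / ln(0.139289)
  = -3.15046 / -1.97120 ≈ 1.59824

1.60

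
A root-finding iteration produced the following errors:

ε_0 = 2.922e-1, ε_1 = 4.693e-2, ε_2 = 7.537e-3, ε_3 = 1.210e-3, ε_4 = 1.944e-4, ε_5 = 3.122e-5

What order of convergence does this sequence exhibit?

Consecutive ratios: ε_5/ε_4 = 3.122e-5/1.944e-4 = 0.160597, ε_4/ε_3 = 1.944e-4/1.210e-3 = 0.160661.
p ≈ ln(0.160597)/ln(0.160661) = -1.8289/-1.8285 ≈ 1.00.
So the convergence is linear (order 1).

1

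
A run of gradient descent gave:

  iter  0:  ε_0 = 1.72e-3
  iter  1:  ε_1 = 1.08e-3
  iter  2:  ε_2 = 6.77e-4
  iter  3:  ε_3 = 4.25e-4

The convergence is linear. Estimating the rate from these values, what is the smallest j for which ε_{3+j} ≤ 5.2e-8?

20

Rate ρ ≈ ε_3/ε_2 = 4.25e-4/6.77e-4 = 0.6278.
After j more steps, ε_{3+j} ≈ 4.25e-4·ρ^j; need ρ^j ≤ 5.2e-8/4.25e-4 = 0.000122353.
j ≥ ln(0.000122353)/ln(0.6278) = -9.0086/-0.46553 = 19.351.
So 20 more iterations are needed.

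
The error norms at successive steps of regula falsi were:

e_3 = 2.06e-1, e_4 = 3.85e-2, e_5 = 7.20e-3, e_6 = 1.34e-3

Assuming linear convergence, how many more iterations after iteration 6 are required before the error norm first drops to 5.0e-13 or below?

Rate ρ ≈ e_6/e_5 = 1.34e-3/7.20e-3 = 0.1861.
After j more steps, e_{6+j} ≈ 1.34e-3·ρ^j; need ρ^j ≤ 5.0e-13/1.34e-3 = 3.73134e-10.
j ≥ ln(3.73134e-10)/ln(0.1861) = -21.7091/-1.68147 = 12.911.
So 13 more iterations are needed.

13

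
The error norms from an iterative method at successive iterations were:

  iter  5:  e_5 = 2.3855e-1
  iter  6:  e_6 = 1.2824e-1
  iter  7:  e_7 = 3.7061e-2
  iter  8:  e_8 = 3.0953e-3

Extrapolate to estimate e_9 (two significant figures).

2.2e-5

First estimate the order: p ≈ ln(e_8/e_7) / ln(e_7/e_6) = ln(3.0953e-3/3.7061e-2)/ln(3.7061e-2/1.2824e-1) = ln(0.0835191)/ln(0.288997) ≈ 2.0000.
Then e_9 ≈ e_8·(e_8/e_7)^p = 3.0953e-3·(0.0835191)^2.0000 = 3.0953e-3·0.00697544 ≈ 2.159e-05.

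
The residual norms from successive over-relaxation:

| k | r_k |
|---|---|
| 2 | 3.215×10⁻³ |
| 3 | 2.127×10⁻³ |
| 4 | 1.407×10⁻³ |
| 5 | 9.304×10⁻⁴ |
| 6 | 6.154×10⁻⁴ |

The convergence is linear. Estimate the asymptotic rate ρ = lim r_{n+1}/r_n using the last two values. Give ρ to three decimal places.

ρ ≈ r_6/r_5 = 6.154×10⁻⁴/9.304×10⁻⁴ = 0.66144

0.661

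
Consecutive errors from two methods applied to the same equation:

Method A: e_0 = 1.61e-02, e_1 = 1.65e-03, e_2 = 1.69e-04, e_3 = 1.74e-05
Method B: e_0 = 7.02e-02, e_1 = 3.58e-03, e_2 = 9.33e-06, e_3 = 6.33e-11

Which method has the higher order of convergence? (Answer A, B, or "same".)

Method A: p ≈ ln(1.74e-05/1.69e-04)/ln(1.69e-04/1.65e-03) ≈ 1.00.
Method B: p ≈ ln(6.33e-11/9.33e-06)/ln(9.33e-06/3.58e-03) ≈ 2.00.
Method B has the higher order (≈2.0 vs ≈1.0).

B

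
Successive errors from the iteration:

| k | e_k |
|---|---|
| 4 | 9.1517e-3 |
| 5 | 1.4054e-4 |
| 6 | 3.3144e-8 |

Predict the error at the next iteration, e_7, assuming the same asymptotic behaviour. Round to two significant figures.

1.8e-15

First estimate the order: p ≈ ln(e_6/e_5) / ln(e_5/e_4) = ln(3.3144e-8/1.4054e-4)/ln(1.4054e-4/9.1517e-3) = ln(0.000235833)/ln(0.0153567) ≈ 2.0000.
Then e_7 ≈ e_6·(e_6/e_5)^p = 3.3144e-8·(0.000235833)^2.0000 = 3.3144e-8·5.56172e-08 ≈ 1.843e-15.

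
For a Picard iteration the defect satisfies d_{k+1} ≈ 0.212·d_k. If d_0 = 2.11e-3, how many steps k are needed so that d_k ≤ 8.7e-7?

After k steps, d_k ≈ 2.11e-3·0.212^k.
Need 0.212^k ≤ 8.7e-7/2.11e-3 = 0.000412322.
k ≥ ln(0.000412322)/ln(0.212) = -7.7937/-1.55117 = 5.024.
Smallest integer k = 6.

6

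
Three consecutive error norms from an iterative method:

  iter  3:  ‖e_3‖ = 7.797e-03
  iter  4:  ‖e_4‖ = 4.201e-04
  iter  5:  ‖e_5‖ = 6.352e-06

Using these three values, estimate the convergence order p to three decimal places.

p ≈ ln(‖e_5‖/‖e_4‖) / ln(‖e_4‖/‖e_3‖)
  = ln(6.352e-06/4.201e-04) / ln(4.201e-04/7.797e-03)
  = ln(0.0151202) / ln(0.0538797)
  = -4.191724 / -2.921001 ≈ 1.435030

1.435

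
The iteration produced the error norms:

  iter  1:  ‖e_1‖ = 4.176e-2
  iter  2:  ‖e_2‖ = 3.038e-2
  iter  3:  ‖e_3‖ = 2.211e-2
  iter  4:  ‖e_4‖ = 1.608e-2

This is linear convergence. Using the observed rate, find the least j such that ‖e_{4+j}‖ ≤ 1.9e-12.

Rate ρ ≈ ‖e_4‖/‖e_3‖ = 1.608e-2/2.211e-2 = 0.7273.
After j more steps, ‖e_{4+j}‖ ≈ 1.608e-2·ρ^j; need ρ^j ≤ 1.9e-12/1.608e-2 = 1.18159e-10.
j ≥ ln(1.18159e-10)/ln(0.7273) = -22.8590/-0.31842 = 71.789.
So 72 more iterations are needed.

72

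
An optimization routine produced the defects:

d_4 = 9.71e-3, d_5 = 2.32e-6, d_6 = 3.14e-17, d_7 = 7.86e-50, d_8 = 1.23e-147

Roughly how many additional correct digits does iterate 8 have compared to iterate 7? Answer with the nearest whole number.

Digits gained ≈ log₁₀(d_7/d_8) = log₁₀(7.86e-50/1.23e-147) = log₁₀(6.39024e+97) ≈ 97.806.

98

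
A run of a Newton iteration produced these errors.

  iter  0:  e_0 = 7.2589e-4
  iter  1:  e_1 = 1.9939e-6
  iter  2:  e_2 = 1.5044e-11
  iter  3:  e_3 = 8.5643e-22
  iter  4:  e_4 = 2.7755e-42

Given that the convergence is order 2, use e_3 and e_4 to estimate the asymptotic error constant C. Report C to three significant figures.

C ≈ e_4 / e_3^2
  = 2.7755e-42 / (8.5643e-22)^2
  = 2.7755e-42 / 7.33472e-43 ≈ 3.7841

3.78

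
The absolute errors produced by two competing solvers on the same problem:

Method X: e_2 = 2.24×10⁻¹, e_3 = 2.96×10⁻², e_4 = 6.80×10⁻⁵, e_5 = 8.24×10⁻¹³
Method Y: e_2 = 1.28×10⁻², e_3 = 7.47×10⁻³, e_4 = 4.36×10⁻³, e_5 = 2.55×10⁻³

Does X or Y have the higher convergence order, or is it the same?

Method X: p ≈ ln(8.24×10⁻¹³/6.80×10⁻⁵)/ln(6.80×10⁻⁵/2.96×10⁻²) ≈ 3.00.
Method Y: p ≈ ln(2.55×10⁻³/4.36×10⁻³)/ln(4.36×10⁻³/7.47×10⁻³) ≈ 1.00.
Method X has the higher order (≈3.0 vs ≈1.0).

X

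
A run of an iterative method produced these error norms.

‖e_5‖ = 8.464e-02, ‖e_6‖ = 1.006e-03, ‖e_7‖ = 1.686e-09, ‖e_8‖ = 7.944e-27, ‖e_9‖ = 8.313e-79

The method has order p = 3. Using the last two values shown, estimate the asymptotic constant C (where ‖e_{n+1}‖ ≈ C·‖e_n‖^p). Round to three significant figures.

C ≈ ‖e_9‖ / ‖e_8‖^3
  = 8.313e-79 / (7.944e-27)^3
  = 8.313e-79 / 5.01323e-79 ≈ 1.6582

1.66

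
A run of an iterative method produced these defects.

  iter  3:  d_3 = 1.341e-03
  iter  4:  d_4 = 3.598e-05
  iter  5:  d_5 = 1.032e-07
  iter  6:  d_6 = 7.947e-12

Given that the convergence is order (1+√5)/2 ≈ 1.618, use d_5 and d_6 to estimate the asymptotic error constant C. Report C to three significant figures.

C ≈ d_6 / d_5^1.618
  = 7.947e-12 / (1.032e-07)^1.618
  = 7.947e-12 / 4.96745e-12 ≈ 1.5998

1.60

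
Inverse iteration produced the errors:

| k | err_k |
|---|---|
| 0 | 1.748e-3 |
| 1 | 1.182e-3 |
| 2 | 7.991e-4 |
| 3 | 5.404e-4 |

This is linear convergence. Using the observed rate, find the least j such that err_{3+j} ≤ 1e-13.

Rate ρ ≈ err_3/err_2 = 5.404e-4/7.991e-4 = 0.6763.
After j more steps, err_{3+j} ≈ 5.404e-4·ρ^j; need ρ^j ≤ 1e-13/5.404e-4 = 1.85048e-10.
j ≥ ln(1.85048e-10)/ln(0.6763) = -22.4104/-0.39112 = 57.298.
So 58 more iterations are needed.

58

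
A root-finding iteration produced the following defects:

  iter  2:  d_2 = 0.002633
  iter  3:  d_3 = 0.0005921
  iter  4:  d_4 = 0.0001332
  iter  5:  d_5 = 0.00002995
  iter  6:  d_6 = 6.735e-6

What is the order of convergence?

Consecutive ratios: d_6/d_5 = 6.735e-6/0.00002995 = 0.224875, d_5/d_4 = 0.00002995/0.0001332 = 0.22485.
p ≈ ln(0.224875)/ln(0.22485) = -1.4922/-1.4923 ≈ 1.00.
So the convergence is linear (order 1).

1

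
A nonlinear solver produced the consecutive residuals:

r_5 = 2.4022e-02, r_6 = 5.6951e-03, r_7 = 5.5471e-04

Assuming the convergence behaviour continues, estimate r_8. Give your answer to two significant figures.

1.3e-5

First estimate the order: p ≈ ln(r_7/r_6) / ln(r_6/r_5) = ln(5.5471e-04/5.6951e-03)/ln(5.6951e-03/2.4022e-02) = ln(0.0974013)/ln(0.237079) ≈ 1.6180.
Then r_8 ≈ r_7·(r_7/r_6)^p = 5.5471e-04·(0.0974013)^1.6180 = 5.5471e-04·0.0230939 ≈ 1.281e-05.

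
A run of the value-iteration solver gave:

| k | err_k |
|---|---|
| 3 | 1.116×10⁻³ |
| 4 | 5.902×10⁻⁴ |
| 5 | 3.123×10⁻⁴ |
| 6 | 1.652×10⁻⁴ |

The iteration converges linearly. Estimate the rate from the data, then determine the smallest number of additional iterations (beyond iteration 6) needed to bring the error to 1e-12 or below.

30

Rate ρ ≈ err_6/err_5 = 1.652×10⁻⁴/3.123×10⁻⁴ = 0.5290.
After j more steps, err_{6+j} ≈ 1.652×10⁻⁴·ρ^j; need ρ^j ≤ 1e-12/1.652×10⁻⁴ = 6.05327e-09.
j ≥ ln(6.05327e-09)/ln(0.5290) = -18.9227/-0.63677 = 29.717.
So 30 more iterations are needed.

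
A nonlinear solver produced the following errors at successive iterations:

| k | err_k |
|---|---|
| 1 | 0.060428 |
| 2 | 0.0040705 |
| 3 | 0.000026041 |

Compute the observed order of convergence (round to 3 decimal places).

1.873

p ≈ ln(err_3/err_2) / ln(err_2/err_1)
  = ln(0.000026041/0.0040705) / ln(0.0040705/0.060428)
  = ln(0.00639749) / ln(0.0673612)
  = -5.051850 / -2.697686 ≈ 1.872660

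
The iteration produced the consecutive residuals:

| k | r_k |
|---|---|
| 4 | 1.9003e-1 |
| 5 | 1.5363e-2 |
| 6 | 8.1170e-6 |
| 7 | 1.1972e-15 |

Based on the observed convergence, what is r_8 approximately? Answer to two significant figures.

3.8e-45

First estimate the order: p ≈ ln(r_7/r_6) / ln(r_6/r_5) = ln(1.1972e-15/8.1170e-6)/ln(8.1170e-6/1.5363e-2) = ln(1.47493e-10)/ln(0.000528347) ≈ 3.0000.
Then r_8 ≈ r_7·(r_7/r_6)^p = 1.1972e-15·(1.47493e-10)^3.0000 = 1.1972e-15·3.20859e-30 ≈ 3.841e-45.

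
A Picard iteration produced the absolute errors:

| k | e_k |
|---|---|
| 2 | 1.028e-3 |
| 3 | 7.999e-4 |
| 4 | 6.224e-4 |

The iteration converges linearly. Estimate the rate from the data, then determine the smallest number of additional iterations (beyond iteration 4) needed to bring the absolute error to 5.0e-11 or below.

Rate ρ ≈ e_4/e_3 = 6.224e-4/7.999e-4 = 0.7781.
After j more steps, e_{4+j} ≈ 6.224e-4·ρ^j; need ρ^j ≤ 5.0e-11/6.224e-4 = 8.03342e-08.
j ≥ ln(8.03342e-08)/ln(0.7781) = -16.3371/-0.25090 = 65.114.
So 66 more iterations are needed.

66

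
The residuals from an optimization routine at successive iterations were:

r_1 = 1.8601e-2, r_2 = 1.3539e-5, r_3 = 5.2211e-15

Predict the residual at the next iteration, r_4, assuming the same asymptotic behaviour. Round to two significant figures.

First estimate the order: p ≈ ln(r_3/r_2) / ln(r_2/r_1) = ln(5.2211e-15/1.3539e-5)/ln(1.3539e-5/1.8601e-2) = ln(3.85634e-10)/ln(0.000727864) ≈ 3.0000.
Then r_4 ≈ r_3·(r_3/r_2)^p = 5.2211e-15·(3.85634e-10)^3.0000 = 5.2211e-15·5.7349e-29 ≈ 2.994e-43.

3.0e-43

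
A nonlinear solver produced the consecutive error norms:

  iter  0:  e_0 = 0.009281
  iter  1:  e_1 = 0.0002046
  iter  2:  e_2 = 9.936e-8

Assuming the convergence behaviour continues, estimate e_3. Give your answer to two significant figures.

2.3e-14

First estimate the order: p ≈ ln(e_2/e_1) / ln(e_1/e_0) = ln(9.936e-8/0.0002046)/ln(0.0002046/0.009281) = ln(0.00048563)/ln(0.022045) ≈ 2.0002.
Then e_3 ≈ e_2·(e_2/e_1)^p = 9.936e-8·(0.00048563)^2.0002 = 9.936e-8·2.35477e-07 ≈ 2.34e-14.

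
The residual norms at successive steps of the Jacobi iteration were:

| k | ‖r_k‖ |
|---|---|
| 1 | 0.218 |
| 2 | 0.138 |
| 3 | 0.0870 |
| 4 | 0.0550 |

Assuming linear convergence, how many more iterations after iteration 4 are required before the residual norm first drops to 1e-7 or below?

29

Rate ρ ≈ ‖r_4‖/‖r_3‖ = 0.0550/0.0870 = 0.6322.
After j more steps, ‖r_{4+j}‖ ≈ 0.0550·ρ^j; need ρ^j ≤ 1e-7/0.0550 = 1.81818e-06.
j ≥ ln(1.81818e-06)/ln(0.6322) = -13.2177/-0.45855 = 28.825.
So 29 more iterations are needed.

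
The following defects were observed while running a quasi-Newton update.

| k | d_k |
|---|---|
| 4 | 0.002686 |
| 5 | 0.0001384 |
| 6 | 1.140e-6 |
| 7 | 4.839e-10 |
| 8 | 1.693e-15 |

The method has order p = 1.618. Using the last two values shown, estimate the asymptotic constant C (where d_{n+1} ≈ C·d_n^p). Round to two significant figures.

C ≈ d_8 / d_7^1.618
  = 1.693e-15 / (4.839e-10)^1.618
  = 1.693e-15 / 8.471e-16 ≈ 1.9986

2.0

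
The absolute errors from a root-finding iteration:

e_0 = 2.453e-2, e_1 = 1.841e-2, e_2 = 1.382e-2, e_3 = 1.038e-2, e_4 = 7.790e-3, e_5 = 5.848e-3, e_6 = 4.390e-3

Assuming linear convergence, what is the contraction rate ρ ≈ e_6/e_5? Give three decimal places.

ρ ≈ e_6/e_5 = 4.390e-3/5.848e-3 = 0.75068

0.751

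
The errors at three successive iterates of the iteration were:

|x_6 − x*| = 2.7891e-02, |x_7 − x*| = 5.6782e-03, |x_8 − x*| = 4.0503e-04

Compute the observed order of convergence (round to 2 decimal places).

p ≈ ln(|x_8 − x*|/|x_7 − x*|) / ln(|x_7 − x*|/|x_6 − x*|)
  = ln(4.0503e-04/5.6782e-03) / ln(5.6782e-03/2.7891e-02)
  = ln(0.0713307) / ln(0.203585)
  = -2.64043 / -1.59167 ≈ 1.65891

1.66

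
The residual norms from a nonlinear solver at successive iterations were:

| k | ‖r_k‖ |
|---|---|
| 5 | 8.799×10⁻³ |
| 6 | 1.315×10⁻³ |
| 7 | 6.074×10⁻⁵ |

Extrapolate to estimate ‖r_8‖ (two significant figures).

4.2e-7

First estimate the order: p ≈ ln(‖r_7‖/‖r_6‖) / ln(‖r_6‖/‖r_5‖) = ln(6.074×10⁻⁵/1.315×10⁻³)/ln(1.315×10⁻³/8.799×10⁻³) = ln(0.0461901)/ln(0.149449) ≈ 1.6177.
Then ‖r_8‖ ≈ ‖r_7‖·(‖r_7‖/‖r_6‖)^p = 6.074×10⁻⁵·(0.0461901)^1.6177 = 6.074×10⁻⁵·0.00691259 ≈ 4.199e-07.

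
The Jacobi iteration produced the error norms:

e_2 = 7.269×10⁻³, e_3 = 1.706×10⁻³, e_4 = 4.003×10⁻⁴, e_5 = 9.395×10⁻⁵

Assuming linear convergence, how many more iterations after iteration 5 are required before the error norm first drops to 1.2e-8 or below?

7

Rate ρ ≈ e_5/e_4 = 9.395×10⁻⁵/4.003×10⁻⁴ = 0.2347.
After j more steps, e_{5+j} ≈ 9.395×10⁻⁵·ρ^j; need ρ^j ≤ 1.2e-8/9.395×10⁻⁵ = 0.000127728.
j ≥ ln(0.000127728)/ln(0.2347) = -8.9656/-1.44945 = 6.186.
So 7 more iterations are needed.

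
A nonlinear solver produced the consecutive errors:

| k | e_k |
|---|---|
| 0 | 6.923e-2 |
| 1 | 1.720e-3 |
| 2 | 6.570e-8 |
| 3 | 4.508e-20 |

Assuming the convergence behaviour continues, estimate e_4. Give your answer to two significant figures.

1.5e-53

First estimate the order: p ≈ ln(e_3/e_2) / ln(e_2/e_1) = ln(4.508e-20/6.570e-8)/ln(6.570e-8/1.720e-3) = ln(6.86149e-13)/ln(3.81977e-05) ≈ 2.7532.
Then e_4 ≈ e_3·(e_3/e_2)^p = 4.508e-20·(6.86149e-13)^2.7532 = 4.508e-20·3.24509e-34 ≈ 1.463e-53.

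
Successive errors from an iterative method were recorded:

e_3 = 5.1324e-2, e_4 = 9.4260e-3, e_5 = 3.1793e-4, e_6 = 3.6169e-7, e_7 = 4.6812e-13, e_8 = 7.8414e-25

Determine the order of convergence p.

2

Consecutive ratios: e_8/e_7 = 7.8414e-25/4.6812e-13 = 1.67508e-12, e_7/e_6 = 4.6812e-13/3.6169e-7 = 1.29426e-06.
p ≈ ln(1.67508e-12)/ln(1.29426e-06) = -27.1152/-13.5576 ≈ 2.00.
So the convergence is quadratic (order 2).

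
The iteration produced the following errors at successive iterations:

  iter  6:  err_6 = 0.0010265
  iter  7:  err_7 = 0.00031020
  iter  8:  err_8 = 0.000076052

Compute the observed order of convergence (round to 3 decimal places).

1.175

p ≈ ln(err_8/err_7) / ln(err_7/err_6)
  = ln(0.000076052/0.00031020) / ln(0.00031020/0.0010265)
  = ln(0.245171) / ln(0.302192)
  = -1.405799 / -1.196693 ≈ 1.174737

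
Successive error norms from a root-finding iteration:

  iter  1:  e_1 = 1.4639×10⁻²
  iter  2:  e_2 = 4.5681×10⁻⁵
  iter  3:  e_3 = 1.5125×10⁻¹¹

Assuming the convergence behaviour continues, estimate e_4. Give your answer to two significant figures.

2.6e-28

First estimate the order: p ≈ ln(e_3/e_2) / ln(e_2/e_1) = ln(1.5125×10⁻¹¹/4.5681×10⁻⁵)/ln(4.5681×10⁻⁵/1.4639×10⁻²) = ln(3.311e-07)/ln(0.0031205) ≈ 2.5860.
Then e_4 ≈ e_3·(e_3/e_2)^p = 1.5125×10⁻¹¹·(3.311e-07)^2.5860 = 1.5125×10⁻¹¹·1.74829e-17 ≈ 2.644e-28.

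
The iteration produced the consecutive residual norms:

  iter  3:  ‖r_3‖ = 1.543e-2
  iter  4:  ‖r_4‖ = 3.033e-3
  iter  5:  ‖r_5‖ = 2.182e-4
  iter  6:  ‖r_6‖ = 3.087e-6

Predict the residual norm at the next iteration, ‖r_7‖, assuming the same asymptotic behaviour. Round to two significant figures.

First estimate the order: p ≈ ln(‖r_6‖/‖r_5‖) / ln(‖r_5‖/‖r_4‖) = ln(3.087e-6/2.182e-4)/ln(2.182e-4/3.033e-3) = ln(0.0141476)/ln(0.071942) ≈ 1.6179.
Then ‖r_7‖ ≈ ‖r_6‖·(‖r_6‖/‖r_5‖)^p = 3.087e-6·(0.0141476)^1.6179 = 3.087e-6·0.00101857 ≈ 3.144e-09.

3.1e-9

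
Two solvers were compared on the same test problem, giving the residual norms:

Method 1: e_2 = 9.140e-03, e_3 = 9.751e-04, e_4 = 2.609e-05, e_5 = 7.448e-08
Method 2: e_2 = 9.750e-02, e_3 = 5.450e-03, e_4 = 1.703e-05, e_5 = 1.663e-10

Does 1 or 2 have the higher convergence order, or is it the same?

Method 1: p ≈ ln(7.448e-08/2.609e-05)/ln(2.609e-05/9.751e-04) ≈ 1.62.
Method 2: p ≈ ln(1.663e-10/1.703e-05)/ln(1.703e-05/5.450e-03) ≈ 2.00.
Method 2 has the higher order (≈2.0 vs ≈1.6).

2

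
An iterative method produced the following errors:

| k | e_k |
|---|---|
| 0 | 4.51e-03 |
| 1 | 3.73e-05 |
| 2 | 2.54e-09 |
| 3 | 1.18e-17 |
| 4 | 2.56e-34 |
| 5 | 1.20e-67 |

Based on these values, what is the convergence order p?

Consecutive ratios: e_5/e_4 = 1.20e-67/2.56e-34 = 4.6875e-34, e_4/e_3 = 2.56e-34/1.18e-17 = 2.16949e-17.
p ≈ ln(4.6875e-34)/ln(2.16949e-17) = -76.7430/-38.3695 ≈ 2.00.
So the convergence is quadratic (order 2).

2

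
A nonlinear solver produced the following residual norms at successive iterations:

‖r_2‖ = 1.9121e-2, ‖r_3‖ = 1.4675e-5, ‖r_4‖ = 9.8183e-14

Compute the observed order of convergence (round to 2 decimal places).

p ≈ ln(‖r_4‖/‖r_3‖) / ln(‖r_3‖/‖r_2‖)
  = ln(9.8183e-14/1.4675e-5) / ln(1.4675e-5/1.9121e-2)
  = ln(6.69049e-09) / ln(0.000767481)
  = -18.82258 / -7.17240 ≈ 2.62431

2.62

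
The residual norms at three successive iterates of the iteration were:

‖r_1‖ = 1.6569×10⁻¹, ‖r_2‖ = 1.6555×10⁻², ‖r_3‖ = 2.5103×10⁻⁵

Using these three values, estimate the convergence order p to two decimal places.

2.82

p ≈ ln(‖r_3‖/‖r_2‖) / ln(‖r_2‖/‖r_1‖)
  = ln(2.5103×10⁻⁵/1.6555×10⁻²) / ln(1.6555×10⁻²/1.6569×10⁻¹)
  = ln(0.00151634) / ln(0.0999155)
  = -6.49146 / -2.30343 ≈ 2.81817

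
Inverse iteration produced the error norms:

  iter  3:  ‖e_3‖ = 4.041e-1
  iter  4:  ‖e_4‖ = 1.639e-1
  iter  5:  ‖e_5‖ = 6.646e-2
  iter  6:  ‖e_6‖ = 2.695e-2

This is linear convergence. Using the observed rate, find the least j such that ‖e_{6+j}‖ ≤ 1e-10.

22

Rate ρ ≈ ‖e_6‖/‖e_5‖ = 2.695e-2/6.646e-2 = 0.4055.
After j more steps, ‖e_{6+j}‖ ≈ 2.695e-2·ρ^j; need ρ^j ≤ 1e-10/2.695e-2 = 3.71058e-09.
j ≥ ln(3.71058e-09)/ln(0.4055) = -19.4121/-0.90263 = 21.506.
So 22 more iterations are needed.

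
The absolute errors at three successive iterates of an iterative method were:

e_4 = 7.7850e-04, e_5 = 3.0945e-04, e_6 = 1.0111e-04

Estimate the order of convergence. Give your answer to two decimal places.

p ≈ ln(e_6/e_5) / ln(e_5/e_4)
  = ln(1.0111e-04/3.0945e-04) / ln(3.0945e-04/7.7850e-04)
  = ln(0.326741) / ln(0.397495)
  = -1.11859 / -0.92257 ≈ 1.21247

1.21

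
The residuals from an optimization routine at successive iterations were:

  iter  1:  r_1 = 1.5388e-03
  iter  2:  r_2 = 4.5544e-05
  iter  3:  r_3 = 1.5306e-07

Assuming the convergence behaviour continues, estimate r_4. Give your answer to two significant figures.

1.5e-11

First estimate the order: p ≈ ln(r_3/r_2) / ln(r_2/r_1) = ln(1.5306e-07/4.5544e-05)/ln(4.5544e-05/1.5388e-03) = ln(0.00336071)/ln(0.0295971) ≈ 1.6180.
Then r_4 ≈ r_3·(r_3/r_2)^p = 1.5306e-07·(0.00336071)^1.6180 = 1.5306e-07·9.94868e-05 ≈ 1.523e-11.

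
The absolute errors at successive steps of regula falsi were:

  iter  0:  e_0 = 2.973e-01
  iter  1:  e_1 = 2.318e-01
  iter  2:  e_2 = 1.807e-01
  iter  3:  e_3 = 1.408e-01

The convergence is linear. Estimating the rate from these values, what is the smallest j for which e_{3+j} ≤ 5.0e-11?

Rate ρ ≈ e_3/e_2 = 1.408e-01/1.807e-01 = 0.7792.
After j more steps, e_{3+j} ≈ 1.408e-01·ρ^j; need ρ^j ≤ 5.0e-11/1.408e-01 = 3.55114e-10.
j ≥ ln(3.55114e-10)/ln(0.7792) = -21.7586/-0.24949 = 87.212.
So 88 more iterations are needed.

88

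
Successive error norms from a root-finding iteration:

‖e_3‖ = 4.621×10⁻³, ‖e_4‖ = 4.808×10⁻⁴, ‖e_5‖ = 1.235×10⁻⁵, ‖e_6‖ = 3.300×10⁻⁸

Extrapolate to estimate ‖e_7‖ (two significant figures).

First estimate the order: p ≈ ln(‖e_6‖/‖e_5‖) / ln(‖e_5‖/‖e_4‖) = ln(3.300×10⁻⁸/1.235×10⁻⁵)/ln(1.235×10⁻⁵/4.808×10⁻⁴) = ln(0.00267206)/ln(0.0256864) ≈ 1.6180.
Then ‖e_7‖ ≈ ‖e_6‖·(‖e_6‖/‖e_5‖)^p = 3.300×10⁻⁸·(0.00267206)^1.6180 = 3.300×10⁻⁸·6.86495e-05 ≈ 2.265e-12.

2.3e-12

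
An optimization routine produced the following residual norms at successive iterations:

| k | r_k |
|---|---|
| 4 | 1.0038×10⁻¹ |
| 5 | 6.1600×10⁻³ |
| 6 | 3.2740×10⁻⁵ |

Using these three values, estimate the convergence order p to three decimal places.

p ≈ ln(r_6/r_5) / ln(r_5/r_4)
  = ln(3.2740×10⁻⁵/6.1600×10⁻³) / ln(6.1600×10⁻³/1.0038×10⁻¹)
  = ln(0.00531494) / ln(0.0613668)
  = -5.237234 / -2.790886 ≈ 1.876549

1.877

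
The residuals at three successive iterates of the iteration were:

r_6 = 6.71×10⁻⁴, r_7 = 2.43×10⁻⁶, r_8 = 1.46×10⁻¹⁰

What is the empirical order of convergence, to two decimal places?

1.73

p ≈ ln(r_8/r_7) / ln(r_7/r_6)
  = ln(1.46×10⁻¹⁰/2.43×10⁻⁶) / ln(2.43×10⁻⁶/6.71×10⁻⁴)
  = ln(6.00823e-05) / ln(0.00362146)
  = -9.71980 / -5.62088 ≈ 1.72923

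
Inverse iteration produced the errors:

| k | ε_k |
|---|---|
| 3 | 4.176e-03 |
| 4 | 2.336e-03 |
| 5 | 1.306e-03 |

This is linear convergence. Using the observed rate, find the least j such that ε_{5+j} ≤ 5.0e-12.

Rate ρ ≈ ε_5/ε_4 = 1.306e-03/2.336e-03 = 0.5591.
After j more steps, ε_{5+j} ≈ 1.306e-03·ρ^j; need ρ^j ≤ 5.0e-12/1.306e-03 = 3.82848e-09.
j ≥ ln(3.82848e-09)/ln(0.5591) = -19.3808/-0.58143 = 33.333.
So 34 more iterations are needed.

34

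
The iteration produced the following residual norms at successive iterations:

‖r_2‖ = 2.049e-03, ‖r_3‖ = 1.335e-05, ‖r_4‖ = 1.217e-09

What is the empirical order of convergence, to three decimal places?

p ≈ ln(‖r_4‖/‖r_3‖) / ln(‖r_3‖/‖r_2‖)
  = ln(1.217e-09/1.335e-05) / ln(1.335e-05/2.049e-03)
  = ln(9.1161e-05) / ln(0.00651537)
  = -9.302883 / -5.033591 ≈ 1.848160

1.848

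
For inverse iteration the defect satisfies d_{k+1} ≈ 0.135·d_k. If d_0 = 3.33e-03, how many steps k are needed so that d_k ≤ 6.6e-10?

After k steps, d_k ≈ 3.33e-03·0.135^k.
Need 0.135^k ≤ 6.6e-10/3.33e-03 = 1.98198e-07.
k ≥ ln(1.98198e-07)/ln(0.135) = -15.4340/-2.00248 = 7.707.
Smallest integer k = 8.

8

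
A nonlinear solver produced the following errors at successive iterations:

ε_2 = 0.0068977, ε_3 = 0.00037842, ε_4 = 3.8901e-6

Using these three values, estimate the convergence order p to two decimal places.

1.58

p ≈ ln(ε_4/ε_3) / ln(ε_3/ε_2)
  = ln(3.8901e-6/0.00037842) / ln(0.00037842/0.0068977)
  = ln(0.0102798) / ln(0.0548618)
  = -4.57757 / -2.90294 ≈ 1.57687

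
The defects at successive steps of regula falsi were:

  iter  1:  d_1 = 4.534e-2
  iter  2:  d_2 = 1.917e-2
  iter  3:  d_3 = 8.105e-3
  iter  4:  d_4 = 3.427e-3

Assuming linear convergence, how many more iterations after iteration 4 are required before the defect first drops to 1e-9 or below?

18

Rate ρ ≈ d_4/d_3 = 3.427e-3/8.105e-3 = 0.4228.
After j more steps, d_{4+j} ≈ 3.427e-3·ρ^j; need ρ^j ≤ 1e-9/3.427e-3 = 2.918e-07.
j ≥ ln(2.918e-07)/ln(0.4228) = -15.0472/-0.86086 = 17.479.
So 18 more iterations are needed.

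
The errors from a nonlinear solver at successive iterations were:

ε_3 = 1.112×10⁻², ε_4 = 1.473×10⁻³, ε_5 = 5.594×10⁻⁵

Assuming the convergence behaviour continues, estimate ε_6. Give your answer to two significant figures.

First estimate the order: p ≈ ln(ε_5/ε_4) / ln(ε_4/ε_3) = ln(5.594×10⁻⁵/1.473×10⁻³)/ln(1.473×10⁻³/1.112×10⁻²) = ln(0.0379769)/ln(0.132464) ≈ 1.6180.
Then ε_6 ≈ ε_5·(ε_5/ε_4)^p = 5.594×10⁻⁵·(0.0379769)^1.6180 = 5.594×10⁻⁵·0.0050311 ≈ 2.814e-07.

2.8e-7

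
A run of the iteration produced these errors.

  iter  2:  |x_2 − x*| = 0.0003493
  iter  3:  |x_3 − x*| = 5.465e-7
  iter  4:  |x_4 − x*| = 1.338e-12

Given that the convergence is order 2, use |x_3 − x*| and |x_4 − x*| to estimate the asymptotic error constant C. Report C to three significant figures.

4.48

C ≈ |x_4 − x*| / |x_3 − x*|^2
  = 1.338e-12 / (5.465e-7)^2
  = 1.338e-12 / 2.98662e-13 ≈ 4.48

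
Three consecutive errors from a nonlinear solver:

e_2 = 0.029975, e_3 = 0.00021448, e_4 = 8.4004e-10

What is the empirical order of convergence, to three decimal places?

p ≈ ln(e_4/e_3) / ln(e_3/e_2)
  = ln(8.4004e-10/0.00021448) / ln(0.00021448/0.029975)
  = ln(3.91664e-06) / ln(0.0071553)
  = -12.450276 / -4.939902 ≈ 2.520349

2.520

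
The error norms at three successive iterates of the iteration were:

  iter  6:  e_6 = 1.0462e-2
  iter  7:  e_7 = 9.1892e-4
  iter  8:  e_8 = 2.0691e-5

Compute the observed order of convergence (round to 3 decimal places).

p ≈ ln(e_8/e_7) / ln(e_7/e_6)
  = ln(2.0691e-5/9.1892e-4) / ln(9.1892e-4/1.0462e-2)
  = ln(0.0225166) / ln(0.0878341)
  = -3.793502 / -2.432305 ≈ 1.559633

1.560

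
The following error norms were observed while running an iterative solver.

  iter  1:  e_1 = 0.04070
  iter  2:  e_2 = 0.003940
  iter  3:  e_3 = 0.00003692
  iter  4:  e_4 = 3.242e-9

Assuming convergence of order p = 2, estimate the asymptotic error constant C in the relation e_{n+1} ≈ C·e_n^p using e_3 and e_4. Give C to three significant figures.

2.38

C ≈ e_4 / e_3^2
  = 3.242e-9 / (0.00003692)^2
  = 3.242e-9 / 1.36309e-09 ≈ 2.3784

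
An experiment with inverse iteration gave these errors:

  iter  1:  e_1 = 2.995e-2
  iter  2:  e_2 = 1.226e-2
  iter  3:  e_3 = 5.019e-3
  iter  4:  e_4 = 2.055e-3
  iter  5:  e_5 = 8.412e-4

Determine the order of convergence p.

Consecutive ratios: e_5/e_4 = 8.412e-4/2.055e-3 = 0.409343, e_4/e_3 = 2.055e-3/5.019e-3 = 0.409444.
p ≈ ln(0.409343)/ln(0.409444) = -0.8932/-0.8930 ≈ 1.00.
So the convergence is linear (order 1).

1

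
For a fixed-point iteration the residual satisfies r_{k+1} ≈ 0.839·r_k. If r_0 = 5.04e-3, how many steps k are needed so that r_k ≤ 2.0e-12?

After k steps, r_k ≈ 5.04e-3·0.839^k.
Need 0.839^k ≤ 2.0e-12/5.04e-3 = 3.96825e-10.
k ≥ ln(3.96825e-10)/ln(0.839) = -21.6475/-0.17554 = 123.319.
Smallest integer k = 124.

124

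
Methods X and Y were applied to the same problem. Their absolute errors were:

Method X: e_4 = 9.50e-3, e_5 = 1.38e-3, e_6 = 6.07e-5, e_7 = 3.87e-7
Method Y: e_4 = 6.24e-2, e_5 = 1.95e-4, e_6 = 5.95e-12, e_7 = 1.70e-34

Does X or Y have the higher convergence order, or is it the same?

Y

Method X: p ≈ ln(3.87e-7/6.07e-5)/ln(6.07e-5/1.38e-3) ≈ 1.62.
Method Y: p ≈ ln(1.70e-34/5.95e-12)/ln(5.95e-12/1.95e-4) ≈ 3.00.
Method Y has the higher order (≈3.0 vs ≈1.6).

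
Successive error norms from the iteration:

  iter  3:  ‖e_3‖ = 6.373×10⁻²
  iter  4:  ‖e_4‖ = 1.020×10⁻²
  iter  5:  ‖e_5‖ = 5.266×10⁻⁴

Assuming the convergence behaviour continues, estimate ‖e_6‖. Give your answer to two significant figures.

4.4e-6

First estimate the order: p ≈ ln(‖e_5‖/‖e_4‖) / ln(‖e_4‖/‖e_3‖) = ln(5.266×10⁻⁴/1.020×10⁻²)/ln(1.020×10⁻²/6.373×10⁻²) = ln(0.0516275)/ln(0.16005) ≈ 1.6175.
Then ‖e_6‖ ≈ ‖e_5‖·(‖e_5‖/‖e_4‖)^p = 5.266×10⁻⁴·(0.0516275)^1.6175 = 5.266×10⁻⁴·0.00828105 ≈ 4.361e-06.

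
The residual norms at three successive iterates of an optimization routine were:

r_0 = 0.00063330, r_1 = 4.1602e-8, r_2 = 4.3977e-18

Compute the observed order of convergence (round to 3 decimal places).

2.385

p ≈ ln(r_2/r_1) / ln(r_1/r_0)
  = ln(4.3977e-18/4.1602e-8) / ln(4.1602e-8/0.00063330)
  = ln(1.05709e-10) / ln(6.56908e-05)
  = -22.970331 / -9.630552 ≈ 2.385152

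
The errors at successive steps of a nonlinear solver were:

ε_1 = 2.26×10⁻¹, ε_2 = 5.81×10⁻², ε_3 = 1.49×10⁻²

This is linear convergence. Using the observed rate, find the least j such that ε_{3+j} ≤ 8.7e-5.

Rate ρ ≈ ε_3/ε_2 = 1.49×10⁻²/5.81×10⁻² = 0.2565.
After j more steps, ε_{3+j} ≈ 1.49×10⁻²·ρ^j; need ρ^j ≤ 8.7e-5/1.49×10⁻² = 0.00583893.
j ≥ ln(0.00583893)/ln(0.2565) = -5.1432/-1.36063 = 3.780.
So 4 more iterations are needed.

4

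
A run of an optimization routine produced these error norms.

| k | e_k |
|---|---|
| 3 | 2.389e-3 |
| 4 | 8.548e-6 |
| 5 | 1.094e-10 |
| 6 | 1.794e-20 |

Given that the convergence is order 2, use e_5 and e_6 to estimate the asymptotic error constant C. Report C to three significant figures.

1.50

C ≈ e_6 / e_5^2
  = 1.794e-20 / (1.094e-10)^2
  = 1.794e-20 / 1.19684e-20 ≈ 1.499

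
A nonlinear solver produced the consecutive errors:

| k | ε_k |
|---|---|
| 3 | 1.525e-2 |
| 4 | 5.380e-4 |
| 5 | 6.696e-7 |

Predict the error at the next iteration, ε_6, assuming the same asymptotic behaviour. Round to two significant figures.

First estimate the order: p ≈ ln(ε_5/ε_4) / ln(ε_4/ε_3) = ln(6.696e-7/5.380e-4)/ln(5.380e-4/1.525e-2) = ln(0.00124461)/ln(0.0352787) ≈ 2.0000.
Then ε_6 ≈ ε_5·(ε_5/ε_4)^p = 6.696e-7·(0.00124461)^2.0000 = 6.696e-7·1.54905e-06 ≈ 1.037e-12.

1.0e-12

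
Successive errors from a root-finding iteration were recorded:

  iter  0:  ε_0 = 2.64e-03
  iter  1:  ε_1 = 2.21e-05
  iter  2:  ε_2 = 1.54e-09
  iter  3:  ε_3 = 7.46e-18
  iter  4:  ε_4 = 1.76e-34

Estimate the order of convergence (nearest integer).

Consecutive ratios: ε_4/ε_3 = 1.76e-34/7.46e-18 = 2.35925e-17, ε_3/ε_2 = 7.46e-18/1.54e-09 = 4.84416e-09.
p ≈ ln(2.35925e-17)/ln(4.84416e-09) = -38.2856/-19.1455 ≈ 2.00.
So the convergence is quadratic (order 2).

2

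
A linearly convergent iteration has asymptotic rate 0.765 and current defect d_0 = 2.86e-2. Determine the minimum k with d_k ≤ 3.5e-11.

77

After k steps, d_k ≈ 2.86e-2·0.765^k.
Need 0.765^k ≤ 3.5e-11/2.86e-2 = 1.22378e-09.
k ≥ ln(1.22378e-09)/ln(0.765) = -20.5213/-0.26788 = 76.606.
Smallest integer k = 77.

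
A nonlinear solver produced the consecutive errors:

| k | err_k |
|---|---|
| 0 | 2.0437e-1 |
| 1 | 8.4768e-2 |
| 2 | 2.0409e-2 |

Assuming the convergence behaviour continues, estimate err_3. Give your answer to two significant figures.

2.0e-3

First estimate the order: p ≈ ln(err_2/err_1) / ln(err_1/err_0) = ln(2.0409e-2/8.4768e-2)/ln(8.4768e-2/2.0437e-1) = ln(0.240763)/ln(0.414777) ≈ 1.6181.
Then err_3 ≈ err_2·(err_2/err_1)^p = 2.0409e-2·(0.240763)^1.6181 = 2.0409e-2·0.0998505 ≈ 0.002038.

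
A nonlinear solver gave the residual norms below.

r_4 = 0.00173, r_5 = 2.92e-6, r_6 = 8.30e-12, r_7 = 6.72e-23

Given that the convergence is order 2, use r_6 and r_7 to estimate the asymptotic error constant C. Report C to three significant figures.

C ≈ r_7 / r_6^2
  = 6.72e-23 / (8.30e-12)^2
  = 6.72e-23 / 6.889e-23 ≈ 0.97547

0.975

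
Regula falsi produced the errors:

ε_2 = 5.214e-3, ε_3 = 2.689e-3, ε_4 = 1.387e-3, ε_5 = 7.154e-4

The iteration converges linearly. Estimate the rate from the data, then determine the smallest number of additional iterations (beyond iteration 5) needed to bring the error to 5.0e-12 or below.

Rate ρ ≈ ε_5/ε_4 = 7.154e-4/1.387e-3 = 0.5158.
After j more steps, ε_{5+j} ≈ 7.154e-4·ρ^j; need ρ^j ≤ 5.0e-12/7.154e-4 = 6.9891e-09.
j ≥ ln(6.9891e-09)/ln(0.5158) = -18.7789/-0.66204 = 28.365.
So 29 more iterations are needed.

29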